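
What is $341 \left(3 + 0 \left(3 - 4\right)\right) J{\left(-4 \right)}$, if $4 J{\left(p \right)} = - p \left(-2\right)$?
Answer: $-2046$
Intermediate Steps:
$J{\left(p \right)} = \frac{p}{2}$ ($J{\left(p \right)} = \frac{- p \left(-2\right)}{4} = \frac{2 p}{4} = \frac{p}{2}$)
$341 \left(3 + 0 \left(3 - 4\right)\right) J{\left(-4 \right)} = 341 \left(3 + 0 \left(3 - 4\right)\right) \frac{1}{2} \left(-4\right) = 341 \left(3 + 0 \left(-1\right)\right) \left(-2\right) = 341 \left(3 + 0\right) \left(-2\right) = 341 \cdot 3 \left(-2\right) = 341 \left(-6\right) = -2046$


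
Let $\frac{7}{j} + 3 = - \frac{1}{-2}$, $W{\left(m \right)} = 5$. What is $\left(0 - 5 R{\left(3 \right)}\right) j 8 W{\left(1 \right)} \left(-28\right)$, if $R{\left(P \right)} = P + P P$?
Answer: $-188160$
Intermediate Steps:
$R{\left(P \right)} = P + P^{2}$
$j = - \frac{14}{5}$ ($j = \frac{7}{-3 - \frac{1}{-2}} = \frac{7}{-3 - - \frac{1}{2}} = \frac{7}{-3 + \frac{1}{2}} = \frac{7}{- \frac{5}{2}} = 7 \left(- \frac{2}{5}\right) = - \frac{14}{5} \approx -2.8$)
$\left(0 - 5 R{\left(3 \right)}\right) j 8 W{\left(1 \right)} \left(-28\right) = \left(0 - 5 \cdot 3 \left(1 + 3\right)\right) \left(- \frac{14}{5}\right) 8 \cdot 5 \left(-28\right) = \left(0 - 5 \cdot 3 \cdot 4\right) \left(- \frac{14}{5}\right) 8 \left(-140\right) = \left(0 - 60\right) \left(- \frac{14}{5}\right) 8 \left(-140\right) = \left(-60\right) \left(- \frac{14}{5}\right) 8 \left(-140\right) = 168 \cdot 8 \left(-140\right) = 1344 \left(-140\right) = -188160$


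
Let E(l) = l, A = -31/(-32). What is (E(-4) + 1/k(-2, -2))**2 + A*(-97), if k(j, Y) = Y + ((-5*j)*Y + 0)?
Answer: -300479/3872 ≈ -77.603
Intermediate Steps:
A = 31/32 (A = -31*(-1/32) = 31/32 ≈ 0.96875)
k(j, Y) = Y - 5*Y*j (k(j, Y) = Y + (-5*Y*j + 0) = Y - 5*Y*j)
(E(-4) + 1/k(-2, -2))**2 + A*(-97) = (-4 + 1/(-2*(1 - 5*(-2))))**2 + (31/32)*(-97) = (-4 + 1/(-2*(1 + 10)))**2 - 3007/32 = (-4 + 1/(-2*11))**2 - 3007/32 = (-4 + 1/(-22))**2 - 3007/32 = (-4 - 1/22)**2 - 3007/32 = (-89/22)**2 - 3007/32 = 7921/484 - 3007/32 = -300479/3872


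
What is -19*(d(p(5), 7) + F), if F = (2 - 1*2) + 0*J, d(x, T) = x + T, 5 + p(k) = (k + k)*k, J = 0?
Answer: -988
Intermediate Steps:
p(k) = -5 + 2*k² (p(k) = -5 + (k + k)*k = -5 + (2*k)*k = -5 + 2*k²)
d(x, T) = T + x
F = 0 (F = (2 - 1*2) + 0*0 = (2 - 2) + 0 = 0 + 0 = 0)
-19*(d(p(5), 7) + F) = -19*((7 + (-5 + 2*5²)) + 0) = -19*((7 + (-5 + 2*25)) + 0) = -19*((7 + (-5 + 50)) + 0) = -19*((7 + 45) + 0) = -19*(52 + 0) = -19*52 = -988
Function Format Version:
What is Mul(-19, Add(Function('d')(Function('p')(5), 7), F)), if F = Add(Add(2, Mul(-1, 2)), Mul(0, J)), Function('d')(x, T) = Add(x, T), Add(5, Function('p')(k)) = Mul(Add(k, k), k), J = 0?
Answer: -988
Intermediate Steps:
Function('p')(k) = Add(-5, Mul(2, Pow(k, 2))) (Function('p')(k) = Add(-5, Mul(Add(k, k), k)) = Add(-5, Mul(Mul(2, k), k)) = Add(-5, Mul(2, Pow(k, 2))))
Function('d')(x, T) = Add(T, x)
F = 0 (F = Add(Add(2, Mul(-1, 2)), Mul(0, 0)) = Add(Add(2, -2), 0) = Add(0, 0) = 0)
Mul(-19, Add(Function('d')(Function('p')(5), 7), F)) = Mul(-19, Add(Add(7, Add(-5, Mul(2, Pow(5, 2)))), 0)) = Mul(-19, Add(Add(7, Add(-5, Mul(2, 25))), 0)) = Mul(-19, Add(Add(7, Add(-5, 50)), 0)) = Mul(-19, Add(Add(7, 45), 0)) = Mul(-19, Add(52, 0)) = Mul(-19, 52) = -988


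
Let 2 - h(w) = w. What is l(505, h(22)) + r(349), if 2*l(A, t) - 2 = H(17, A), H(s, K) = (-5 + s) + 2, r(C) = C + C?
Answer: 706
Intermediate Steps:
r(C) = 2*C
H(s, K) = -3 + s
h(w) = 2 - w
l(A, t) = 8 (l(A, t) = 1 + (-3 + 17)/2 = 1 + (½)*14 = 1 + 7 = 8)
l(505, h(22)) + r(349) = 8 + 2*349 = 8 + 698 = 706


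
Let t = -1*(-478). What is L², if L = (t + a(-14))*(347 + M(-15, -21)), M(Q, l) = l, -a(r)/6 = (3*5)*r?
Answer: 321021961744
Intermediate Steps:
t = 478
a(r) = -90*r (a(r) = -6*3*5*r = -90*r)
L = 566588 (L = (478 - 90*(-14))*(347 - 21) = (478 + 1260)*326 = 1738*326 = 566588)
L² = 566588² = 321021961744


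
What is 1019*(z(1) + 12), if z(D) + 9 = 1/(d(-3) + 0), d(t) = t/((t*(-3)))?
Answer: 0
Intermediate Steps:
d(t) = -1/3 (d(t) = t/((-3*t)) = t*(-1/(3*t)) = -1/3)
z(D) = -12 (z(D) = -9 + 1/(-1/3 + 0) = -9 + 1/(-1/3) = -9 - 3 = -12)
1019*(z(1) + 12) = 1019*(-12 + 12) = 1019*0 = 0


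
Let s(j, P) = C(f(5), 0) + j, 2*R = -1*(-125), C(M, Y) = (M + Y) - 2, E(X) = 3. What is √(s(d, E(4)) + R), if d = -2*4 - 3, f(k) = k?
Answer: √218/2 ≈ 7.3824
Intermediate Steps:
C(M, Y) = -2 + M + Y
R = 125/2 (R = (-1*(-125))/2 = (½)*125 = 125/2 ≈ 62.500)
d = -11 (d = -8 - 3 = -11)
s(j, P) = 3 + j (s(j, P) = (-2 + 5 + 0) + j = 3 + j)
√(s(d, E(4)) + R) = √((3 - 11) + 125/2) = √(-8 + 125/2) = √(109/2) = √218/2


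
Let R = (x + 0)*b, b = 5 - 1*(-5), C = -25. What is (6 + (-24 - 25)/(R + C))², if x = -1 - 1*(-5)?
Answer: 1681/225 ≈ 7.4711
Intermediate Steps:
x = 4 (x = -1 + 5 = 4)
b = 10 (b = 5 + 5 = 10)
R = 40 (R = (4 + 0)*10 = 4*10 = 40)
(6 + (-24 - 25)/(R + C))² = (6 + (-24 - 25)/(40 - 25))² = (6 - 49/15)² = (41/15)² = 1681/225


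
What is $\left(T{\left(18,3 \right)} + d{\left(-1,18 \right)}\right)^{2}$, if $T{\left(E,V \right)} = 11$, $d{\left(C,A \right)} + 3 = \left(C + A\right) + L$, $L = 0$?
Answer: $625$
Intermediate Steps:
$d{\left(C,A \right)} = -3 + A + C$ ($d{\left(C,A \right)} = -3 + \left(\left(C + A\right) + 0\right) = -3 + \left(\left(A + C\right) + 0\right) = -3 + \left(A + C\right) = -3 + A + C$)
$\left(T{\left(18,3 \right)} + d{\left(-1,18 \right)}\right)^{2} = \left(11 - -14\right)^{2} = \left(11 + 14\right)^{2} = 25^{2} = 625$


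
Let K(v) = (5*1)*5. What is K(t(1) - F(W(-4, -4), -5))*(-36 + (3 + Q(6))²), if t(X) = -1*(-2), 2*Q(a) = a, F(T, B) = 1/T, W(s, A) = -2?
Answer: 0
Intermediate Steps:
Q(a) = a/2
t(X) = 2
K(v) = 25 (K(v) = 5*5 = 25)
K(t(1) - F(W(-4, -4), -5))*(-36 + (3 + Q(6))²) = 25*(-36 + (3 + (½)*6)²) = 25*(-36 + (3 + 3)²) = 25*(-36 + 6²) = 25*(-36 + 36) = 25*0 = 0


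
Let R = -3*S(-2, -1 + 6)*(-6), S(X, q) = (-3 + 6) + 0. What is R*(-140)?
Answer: -7560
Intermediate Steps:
S(X, q) = 3 (S(X, q) = 3 + 0 = 3)
R = 54 (R = -3*3*(-6) = -9*(-6) = 54)
R*(-140) = 54*(-140) = -7560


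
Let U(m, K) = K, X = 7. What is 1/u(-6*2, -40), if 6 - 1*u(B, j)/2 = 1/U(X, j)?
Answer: 20/241 ≈ 0.082988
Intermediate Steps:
u(B, j) = 12 - 2/j
1/u(-6*2, -40) = 1/(12 - 2/(-40)) = 1/(12 - 2*(-1/40)) = 1/(12 + 1/20) = 1/(241/20) = 20/241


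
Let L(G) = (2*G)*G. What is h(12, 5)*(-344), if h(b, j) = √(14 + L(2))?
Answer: -344*√22 ≈ -1613.5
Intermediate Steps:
L(G) = 2*G²
h(b, j) = √22 (h(b, j) = √(14 + 2*2²) = √(14 + 2*4) = √(14 + 8) = √22)
h(12, 5)*(-344) = √22*(-344) = -344*√22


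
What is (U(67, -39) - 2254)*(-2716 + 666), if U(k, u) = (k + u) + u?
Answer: 4643250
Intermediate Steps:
U(k, u) = k + 2*u
(U(67, -39) - 2254)*(-2716 + 666) = ((67 + 2*(-39)) - 2254)*(-2716 + 666) = ((67 - 78) - 2254)*(-2050) = (-11 - 2254)*(-2050) = -2265*(-2050) = 4643250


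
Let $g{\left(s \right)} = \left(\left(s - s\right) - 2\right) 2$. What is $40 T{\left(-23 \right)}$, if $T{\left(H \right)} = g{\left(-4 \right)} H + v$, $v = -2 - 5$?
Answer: $3400$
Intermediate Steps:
$g{\left(s \right)} = -4$ ($g{\left(s \right)} = \left(0 - 2\right) 2 = \left(-2\right) 2 = -4$)
$v = -7$ ($v = -2 - 5 = -7$)
$T{\left(H \right)} = -7 - 4 H$ ($T{\left(H \right)} = - 4 H - 7 = -7 - 4 H$)
$40 T{\left(-23 \right)} = 40 \left(-7 - -92\right) = 40 \left(-7 + 92\right) = 40 \cdot 85 = 3400$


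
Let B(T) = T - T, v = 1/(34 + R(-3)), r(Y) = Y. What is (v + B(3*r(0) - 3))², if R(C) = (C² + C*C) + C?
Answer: 1/2401 ≈ 0.00041649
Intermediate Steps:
R(C) = C + 2*C² (R(C) = (C² + C²) + C = 2*C² + C = C + 2*C²)
v = 1/49 (v = 1/(34 - 3*(1 + 2*(-3))) = 1/(34 - 3*(1 - 6)) = 1/(34 - 3*(-5)) = 1/(34 + 15) = 1/49 ≈ 0.020408)
B(T) = 0
(v + B(3*r(0) - 3))² = (1/49 + 0)² = (1/49)² = 1/2401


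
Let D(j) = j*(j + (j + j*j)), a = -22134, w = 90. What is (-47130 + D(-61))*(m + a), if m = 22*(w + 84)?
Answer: 4881642714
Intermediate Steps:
D(j) = j*(j**2 + 2*j) (D(j) = j*(j + (j + j**2)) = j*(j**2 + 2*j))
m = 3828 (m = 22*(90 + 84) = 22*174 = 3828)
(-47130 + D(-61))*(m + a) = (-47130 + (-61)**2*(2 - 61))*(3828 - 22134) = (-47130 + 3721*(-59))*(-18306) = (-47130 - 219539)*(-18306) = -266669*(-18306) = 4881642714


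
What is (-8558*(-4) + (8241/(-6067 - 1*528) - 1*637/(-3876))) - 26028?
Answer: 209684711779/25562220 ≈ 8202.9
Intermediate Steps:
(-8558*(-4) + (8241/(-6067 - 1*528) - 1*637/(-3876))) - 26028 = (-1*(-34232) + (8241/(-6067 - 528) - 637*(-1/3876))) - 26028 = (34232 + (8241/(-6595) + 637/3876)) - 26028 = (34232 + (8241*(-1/6595) + 637/3876)) - 26028 = (34232 + (-8241/6595 + 637/3876)) - 26028 = (34232 - 27741101/25562220) - 26028 = 875018173939/25562220 - 26028 = 209684711779/25562220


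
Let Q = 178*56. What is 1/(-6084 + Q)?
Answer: 1/3884 ≈ 0.00025747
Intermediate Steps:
Q = 9968
1/(-6084 + Q) = 1/(-6084 + 9968) = 1/3884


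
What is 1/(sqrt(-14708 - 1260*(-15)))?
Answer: sqrt(262)/1048 ≈ 0.015445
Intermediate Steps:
1/(sqrt(-14708 - 1260*(-15))) = 1/(sqrt(-14708 + 18900)) = 1/(sqrt(4192)) = 1/(4*sqrt(262)) = sqrt(262)/1048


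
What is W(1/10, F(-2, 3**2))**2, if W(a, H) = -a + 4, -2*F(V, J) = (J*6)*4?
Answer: 1521/100 ≈ 15.210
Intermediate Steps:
F(V, J) = -12*J (F(V, J) = -J*6*4/2 = -6*J*4/2 = -12*J)
W(a, H) = 4 - a
W(1/10, F(-2, 3**2))**2 = (4 - 1/10)**2 = (39/10)**2 = 1521/100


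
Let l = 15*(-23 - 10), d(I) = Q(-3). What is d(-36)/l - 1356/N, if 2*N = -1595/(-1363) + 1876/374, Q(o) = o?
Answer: -3932847349/8971215 ≈ -438.39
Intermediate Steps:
d(I) = -3
N = 54371/17578 (N = (-1595/(-1363) + 1876/374)/2 = (-1595*(-1/1363) + 1876*(1/374))/2 = (55/47 + 938/187)/2 = (1/2)*(54371/8789) = 54371/17578 ≈ 3.0931)
l = -495 (l = 15*(-33) = -495)
d(-36)/l - 1356/N = -3/(-495) - 1356/54371/17578 = -3*(-1/495) - 1356*17578/54371 = 1/165 - 23835768/54371 = -3932847349/8971215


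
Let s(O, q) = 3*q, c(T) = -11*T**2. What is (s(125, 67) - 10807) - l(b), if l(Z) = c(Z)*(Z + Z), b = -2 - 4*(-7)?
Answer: 376066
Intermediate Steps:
b = 26 (b = -2 + 28 = 26)
l(Z) = -22*Z**3 (l(Z) = (-11*Z**2)*(Z + Z) = (-11*Z**2)*(2*Z) = -22*Z**3)
(s(125, 67) - 10807) - l(b) = (3*67 - 10807) - (-22)*26**3 = (201 - 10807) - (-22)*17576 = -10606 - 1*(-386672) = -10606 + 386672 = 376066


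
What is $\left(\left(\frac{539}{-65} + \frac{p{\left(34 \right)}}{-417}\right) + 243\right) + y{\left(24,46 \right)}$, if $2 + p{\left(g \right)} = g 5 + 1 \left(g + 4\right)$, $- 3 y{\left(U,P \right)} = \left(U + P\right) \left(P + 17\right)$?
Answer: $- \frac{33495988}{27105} \approx -1235.8$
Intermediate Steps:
$y{\left(U,P \right)} = - \frac{\left(17 + P\right) \left(P + U\right)}{3}$ ($y{\left(U,P \right)} = - \frac{\left(U + P\right) \left(P + 17\right)}{3} = - \frac{\left(P + U\right) \left(17 + P\right)}{3} = - \frac{\left(17 + P\right) \left(P + U\right)}{3}$)
$p{\left(g \right)} = 2 + 6 g$ ($p{\left(g \right)} = -2 + \left(g 5 + 1 \left(g + 4\right)\right) = -2 + \left(5 g + 1 \left(4 + g\right)\right) = -2 + \left(5 g + \left(4 + g\right)\right) = -2 + \left(4 + 6 g\right) = 2 + 6 g$)
$\left(\left(\frac{539}{-65} + \frac{p{\left(34 \right)}}{-417}\right) + 243\right) + y{\left(24,46 \right)} = \left(\left(\frac{539}{-65} + \frac{2 + 6 \cdot 34}{-417}\right) + 243\right) - \left(\frac{1190}{3} + 368 + \frac{2116}{3}\right) = \left(\left(539 \left(- \frac{1}{65}\right) + \left(2 + 204\right) \left(- \frac{1}{417}\right)\right) + 243\right) - 1470 = \left(\left(- \frac{539}{65} + 206 \left(- \frac{1}{417}\right)\right) + 243\right) - 1470 = \left(\left(- \frac{539}{65} - \frac{206}{417}\right) + 243\right) - 1470 = \left(- \frac{238153}{27105} + 243\right) - 1470 = \frac{6348362}{27105} - 1470 = - \frac{33495988}{27105}$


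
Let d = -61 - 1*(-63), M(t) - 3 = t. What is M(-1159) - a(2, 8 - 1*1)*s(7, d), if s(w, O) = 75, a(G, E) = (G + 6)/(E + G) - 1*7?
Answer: -2093/3 ≈ -697.67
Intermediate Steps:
M(t) = 3 + t
d = 2 (d = -61 + 63 = 2)
a(G, E) = -7 + (6 + G)/(E + G) (a(G, E) = (6 + G)/(E + G) - 7 = -7 + (6 + G)/(E + G))
M(-1159) - a(2, 8 - 1*1)*s(7, d) = (3 - 1159) - (6 - 7*(8 - 1*1) - 6*2)/((8 - 1*1) + 2)*75 = -1156 - (6 - 7*(8 - 1) - 12)/((8 - 1) + 2)*75 = -1156 - (6 - 7*7 - 12)/(7 + 2)*75 = -1156 - (6 - 49 - 12)/9*75 = -1156 - (⅑)*(-55)*75 = -1156 - (-55)*75/9 = -1156 - 1*(-1375/3) = -1156 + 1375/3 = -2093/3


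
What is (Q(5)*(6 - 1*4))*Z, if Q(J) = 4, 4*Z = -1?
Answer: -2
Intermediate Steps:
Z = -1/4 (Z = (1/4)*(-1) = -1/4 ≈ -0.25000)
(Q(5)*(6 - 1*4))*Z = (4*(6 - 1*4))*(-1/4) = (4*(6 - 4))*(-1/4) = (4*2)*(-1/4) = 8*(-1/4) = -2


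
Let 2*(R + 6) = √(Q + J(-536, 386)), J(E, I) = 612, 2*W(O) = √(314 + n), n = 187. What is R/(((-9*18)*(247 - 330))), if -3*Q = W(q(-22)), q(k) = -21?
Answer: -1/2241 + √(22032 - 6*√501)/161352 ≈ 0.00047089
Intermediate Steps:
W(O) = √501/2 (W(O) = √(314 + 187)/2 = √501/2)
Q = -√501/6 ≈ -3.7305
R = -6 + √(612 - √501/6)/2 (R = -6 + √(-√501/6 + 612)/2 = -6 + √(612 - √501/6)/2 ≈ 6.3316)
R/(((-9*18)*(247 - 330))) = (-6 + √(22032 - 6*√501)/12)/(((-9*18)*(247 - 330))) = (-6 + √(22032 - 6*√501)/12)/((-162*(-83))) = (-6 + √(22032 - 6*√501)/12)/13446 = (-6 + √(22032 - 6*√501)/12)*(1/13446) = -1/2241 + √(22032 - 6*√501)/161352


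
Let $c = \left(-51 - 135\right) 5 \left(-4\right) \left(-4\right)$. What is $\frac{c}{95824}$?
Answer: $- \frac{930}{5989} \approx -0.15528$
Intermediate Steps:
$c = -14880$ ($c = - 186 \left(\left(-20\right) \left(-4\right)\right) = \left(-186\right) 80 = -14880$)
$\frac{c}{95824} = - \frac{14880}{95824} = \left(-14880\right) \frac{1}{95824} = - \frac{930}{5989}$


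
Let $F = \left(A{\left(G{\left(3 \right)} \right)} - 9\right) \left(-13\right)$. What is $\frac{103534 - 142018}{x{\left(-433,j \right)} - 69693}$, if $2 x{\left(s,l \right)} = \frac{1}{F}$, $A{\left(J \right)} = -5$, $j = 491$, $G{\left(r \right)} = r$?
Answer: $\frac{14008176}{25368251} \approx 0.55219$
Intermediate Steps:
$F = 182$ ($F = \left(-5 - 9\right) \left(-13\right) = \left(-14\right) \left(-13\right) = 182$)
$x{\left(s,l \right)} = \frac{1}{364}$ ($x{\left(s,l \right)} = \frac{1}{2 \cdot 182} = \frac{1}{2} \cdot \frac{1}{182} = \frac{1}{364}$)
$\frac{103534 - 142018}{x{\left(-433,j \right)} - 69693} = \frac{103534 - 142018}{\frac{1}{364} - 69693} = \frac{103534 + \left(-153451 + 11433\right)}{- \frac{25368251}{364}} = \left(103534 - 142018\right) \left(- \frac{364}{25368251}\right) = \left(-38484\right) \left(- \frac{364}{25368251}\right) = \frac{14008176}{25368251}$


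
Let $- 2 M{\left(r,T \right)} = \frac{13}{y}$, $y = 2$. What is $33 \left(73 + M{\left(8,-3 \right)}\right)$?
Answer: $\frac{9207}{4} \approx 2301.8$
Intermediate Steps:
$M{\left(r,T \right)} = - \frac{13}{4}$ ($M{\left(r,T \right)} = - \frac{13 \cdot \frac{1}{2}}{2} = \left(- \frac{1}{2}\right) \frac{13}{2} = - \frac{13}{4}$)
$33 \left(73 + M{\left(8,-3 \right)}\right) = 33 \left(73 - \frac{13}{4}\right) = 33 \cdot \frac{279}{4} = \frac{9207}{4}$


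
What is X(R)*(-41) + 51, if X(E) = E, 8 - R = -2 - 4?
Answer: -523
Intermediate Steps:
R = 14 (R = 8 - (-2 - 4) = 8 - 1*(-6) = 8 + 6 = 14)
X(R)*(-41) + 51 = 14*(-41) + 51 = -574 + 51 = -523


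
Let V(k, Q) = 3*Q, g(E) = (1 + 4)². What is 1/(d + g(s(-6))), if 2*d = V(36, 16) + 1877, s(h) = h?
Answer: 2/1975 ≈ 0.0010127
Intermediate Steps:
g(E) = 25 (g(E) = 5² = 25)
d = 1925/2 (d = (3*16 + 1877)/2 = (48 + 1877)/2 = (½)*1925 = 1925/2 ≈ 962.50)
1/(d + g(s(-6))) = 1/(1925/2 + 25) = 1/(1975/2) = 2/1975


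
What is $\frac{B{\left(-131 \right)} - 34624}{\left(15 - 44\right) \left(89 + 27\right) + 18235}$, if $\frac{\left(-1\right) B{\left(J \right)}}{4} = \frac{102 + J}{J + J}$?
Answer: $- \frac{1511934}{649367} \approx -2.3283$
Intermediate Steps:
$B{\left(J \right)} = - \frac{2 \left(102 + J\right)}{J}$ ($B{\left(J \right)} = - 4 \frac{102 + J}{J + J} = - 4 \frac{102 + J}{2 J} = - \frac{2 \left(102 + J\right)}{J}$)
$\frac{B{\left(-131 \right)} - 34624}{\left(15 - 44\right) \left(89 + 27\right) + 18235} = \frac{\left(-2 - \frac{204}{-131}\right) - 34624}{\left(15 - 44\right) \left(89 + 27\right) + 18235} = \frac{\left(-2 - - \frac{204}{131}\right) - 34624}{\left(-29\right) 116 + 18235} = \frac{\left(-2 + \frac{204}{131}\right) - 34624}{-3364 + 18235} = \frac{- \frac{58}{131} - 34624}{14871} = \left(- \frac{4535802}{131}\right) \frac{1}{14871} = - \frac{1511934}{649367}$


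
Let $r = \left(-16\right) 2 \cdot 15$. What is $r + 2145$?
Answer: $1665$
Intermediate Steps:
$r = -480$ ($r = \left(-32\right) 15 = -480$)
$r + 2145 = -480 + 2145 = 1665$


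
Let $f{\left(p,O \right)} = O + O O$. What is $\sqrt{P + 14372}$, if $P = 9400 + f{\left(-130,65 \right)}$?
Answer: $3 \sqrt{3118} \approx 167.52$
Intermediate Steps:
$f{\left(p,O \right)} = O + O^{2}$
$P = 13690$ ($P = 9400 + 65 \left(1 + 65\right) = 9400 + 65 \cdot 66 = 9400 + 4290 = 13690$)
$\sqrt{P + 14372} = \sqrt{13690 + 14372} = \sqrt{28062} = 3 \sqrt{3118}$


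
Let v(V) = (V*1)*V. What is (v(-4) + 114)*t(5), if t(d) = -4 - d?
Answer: -1170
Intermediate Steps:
v(V) = V² (v(V) = V*V = V²)
(v(-4) + 114)*t(5) = ((-4)² + 114)*(-4 - 1*5) = (16 + 114)*(-4 - 5) = 130*(-9) = -1170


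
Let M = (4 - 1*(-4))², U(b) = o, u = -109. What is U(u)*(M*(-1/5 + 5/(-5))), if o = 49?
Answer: -18816/5 ≈ -3763.2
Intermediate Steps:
U(b) = 49
M = 64 (M = (4 + 4)² = 8² = 64)
U(u)*(M*(-1/5 + 5/(-5))) = 49*(64*(-1/5 + 5/(-5))) = 49*(64*(-1*⅕ + 5*(-⅕))) = 49*(64*(-⅕ - 1)) = 49*(64*(-6/5)) = 49*(-384/5) = -18816/5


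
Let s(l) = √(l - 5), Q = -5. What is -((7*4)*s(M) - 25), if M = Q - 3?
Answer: 25 - 28*I*√13 ≈ 25.0 - 100.96*I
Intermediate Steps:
M = -8 (M = -5 - 3 = -8)
s(l) = √(-5 + l)
-((7*4)*s(M) - 25) = -((7*4)*√(-5 - 8) - 25) = -(28*√(-13) - 25) = -(28*(I*√13) - 25) = -(28*I*√13 - 25) = -(-25 + 28*I*√13) = 25 - 28*I*√13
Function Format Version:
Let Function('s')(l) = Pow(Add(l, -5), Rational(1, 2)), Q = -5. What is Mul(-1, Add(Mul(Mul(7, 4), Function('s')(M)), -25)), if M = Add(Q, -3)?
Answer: Add(25, Mul(-28, I, Pow(13, Rational(1, 2)))) ≈ Add(25.000, Mul(-100.96, I))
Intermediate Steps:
M = -8 (M = Add(-5, -3) = -8)
Function('s')(l) = Pow(Add(-5, l), Rational(1, 2))
Mul(-1, Add(Mul(Mul(7, 4), Function('s')(M)), -25)) = Mul(-1, Add(Mul(Mul(7, 4), Pow(Add(-5, -8), Rational(1, 2))), -25)) = Mul(-1, Add(Mul(28, Pow(-13, Rational(1, 2))), -25)) = Mul(-1, Add(Mul(28, Mul(I, Pow(13, Rational(1, 2)))), -25)) = Mul(-1, Add(Mul(28, I, Pow(13, Rational(1, 2))), -25)) = Mul(-1, Add(-25, Mul(28, I, Pow(13, Rational(1, 2))))) = Add(25, Mul(-28, I, Pow(13, Rational(1, 2))))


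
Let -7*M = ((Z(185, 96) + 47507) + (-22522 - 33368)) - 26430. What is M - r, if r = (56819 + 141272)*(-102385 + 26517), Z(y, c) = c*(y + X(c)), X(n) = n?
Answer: 105201383753/7 ≈ 1.5029e+10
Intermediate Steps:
Z(y, c) = c*(c + y) (Z(y, c) = c*(y + c) = c*(c + y))
M = 7837/7 (M = -(((96*(96 + 185) + 47507) + (-22522 - 33368)) - 26430)/7 = -(((96*281 + 47507) - 55890) - 26430)/7 = -(((26976 + 47507) - 55890) - 26430)/7 = -((74483 - 55890) - 26430)/7 = -(18593 - 26430)/7 = -1/7*(-7837) = 7837/7 ≈ 1119.6)
r = -15028767988 (r = 198091*(-75868) = -15028767988)
M - r = 7837/7 - 1*(-15028767988) = 7837/7 + 15028767988 = 105201383753/7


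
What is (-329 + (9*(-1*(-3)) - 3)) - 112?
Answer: -417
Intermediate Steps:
(-329 + (9*(-1*(-3)) - 3)) - 112 = (-329 + (9*3 - 3)) - 112 = (-329 + (27 - 3)) - 112 = (-329 + 24) - 112 = -305 - 112 = -417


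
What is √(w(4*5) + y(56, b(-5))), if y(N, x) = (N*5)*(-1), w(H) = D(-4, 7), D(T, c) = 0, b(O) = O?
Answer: 2*I*√70 ≈ 16.733*I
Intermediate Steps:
w(H) = 0
y(N, x) = -5*N (y(N, x) = (5*N)*(-1) = -5*N)
√(w(4*5) + y(56, b(-5))) = √(0 - 5*56) = √(0 - 280) = √(-280) = 2*I*√70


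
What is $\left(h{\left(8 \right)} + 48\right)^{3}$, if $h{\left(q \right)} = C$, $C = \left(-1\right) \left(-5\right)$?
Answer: $148877$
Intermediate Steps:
$C = 5$
$h{\left(q \right)} = 5$
$\left(h{\left(8 \right)} + 48\right)^{3} = \left(5 + 48\right)^{3} = 53^{3} = 148877$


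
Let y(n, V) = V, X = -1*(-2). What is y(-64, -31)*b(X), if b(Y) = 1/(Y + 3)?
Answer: -31/5 ≈ -6.2000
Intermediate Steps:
X = 2
b(Y) = 1/(3 + Y)
y(-64, -31)*b(X) = -31/(3 + 2) = -31/5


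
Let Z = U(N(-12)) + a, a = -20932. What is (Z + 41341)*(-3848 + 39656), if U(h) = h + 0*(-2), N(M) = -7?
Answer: 730554816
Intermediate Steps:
U(h) = h (U(h) = h + 0 = h)
Z = -20939 (Z = -7 - 20932 = -20939)
(Z + 41341)*(-3848 + 39656) = (-20939 + 41341)*(-3848 + 39656) = 20402*35808 = 730554816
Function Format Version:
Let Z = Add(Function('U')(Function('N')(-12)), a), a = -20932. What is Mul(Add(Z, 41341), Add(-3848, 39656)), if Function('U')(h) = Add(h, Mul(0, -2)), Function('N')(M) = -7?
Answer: 730554816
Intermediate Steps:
Function('U')(h) = h (Function('U')(h) = Add(h, 0) = h)
Z = -20939 (Z = Add(-7, -20932) = -20939)
Mul(Add(Z, 41341), Add(-3848, 39656)) = Mul(Add(-20939, 41341), Add(-3848, 39656)) = Mul(20402, 35808) = 730554816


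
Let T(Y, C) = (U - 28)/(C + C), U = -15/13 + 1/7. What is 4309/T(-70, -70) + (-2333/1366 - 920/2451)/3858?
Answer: 1477273500046747/71042612454 ≈ 20794.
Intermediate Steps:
U = -92/91 (U = -15*1/13 + 1*(⅐) = -15/13 + ⅐ = -92/91 ≈ -1.0110)
T(Y, C) = -1320/(91*C) (T(Y, C) = (-92/91 - 28)/(C + C) = -2640*1/(2*C)/91 = -1320/(91*C))
4309/T(-70, -70) + (-2333/1366 - 920/2451)/3858 = 4309/((-1320/91/(-70))) + (-2333/1366 - 920/2451)/3858 = 4309/((-1320/91*(-1/70))) + (-2333*1/1366 - 920*1/2451)*(1/3858) = 4309/(132/637) + (-2333/1366 - 920/2451)*(1/3858) = 4309*(637/132) - 6974903/3348066*1/3858 = 2744833/132 - 6974903/12916838628 = 1477273500046747/71042612454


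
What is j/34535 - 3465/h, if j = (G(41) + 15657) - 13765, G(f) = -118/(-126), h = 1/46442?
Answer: -70023555461879/435141 ≈ -1.6092e+8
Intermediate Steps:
h = 1/46442 ≈ 2.1532e-5
G(f) = 59/63 (G(f) = -118*(-1/126) = 59/63)
j = 119255/63 (j = (59/63 + 15657) - 13765 = 986450/63 - 13765 = 119255/63 ≈ 1892.9)
j/34535 - 3465/h = (119255/63)/34535 - 3465/1/46442 = (119255/63)*(1/34535) - 3465*46442 = 23851/435141 - 160921530 = -70023555461879/435141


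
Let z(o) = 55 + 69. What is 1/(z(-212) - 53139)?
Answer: -1/53015 ≈ -1.8863e-5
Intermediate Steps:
z(o) = 124
1/(z(-212) - 53139) = 1/(124 - 53139) = 1/(-53015) = -1/53015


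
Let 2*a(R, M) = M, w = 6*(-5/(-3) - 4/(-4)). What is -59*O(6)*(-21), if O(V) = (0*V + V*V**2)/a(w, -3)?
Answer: -178416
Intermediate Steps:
w = 16 (w = 6*(-5*(-1/3) - 4*(-1/4)) = 6*(5/3 + 1) = 6*(8/3) = 16)
a(R, M) = M/2
O(V) = -2*V**3/3 (O(V) = (0*V + V*V**2)/(((1/2)*(-3))) = (0 + V**3)/(-3/2) = V**3*(-2/3) = -2*V**3/3)
-59*O(6)*(-21) = -59*(-2/3*6**3)*(-21) = -59*(-2/3*216)*(-21) = -(-8496)*(-21) = -59*3024 = -178416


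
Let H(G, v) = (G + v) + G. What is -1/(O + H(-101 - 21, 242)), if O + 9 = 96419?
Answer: -1/96408 ≈ -1.0373e-5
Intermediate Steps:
H(G, v) = v + 2*G
O = 96410 (O = -9 + 96419 = 96410)
-1/(O + H(-101 - 21, 242)) = -1/(96410 + (242 + 2*(-101 - 21))) = -1/(96410 + (242 + 2*(-122))) = -1/(96410 + (242 - 244)) = -1/(96410 - 2) = -1/96408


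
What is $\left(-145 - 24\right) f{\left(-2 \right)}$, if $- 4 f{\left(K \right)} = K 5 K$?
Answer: $845$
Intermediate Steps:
$f{\left(K \right)} = - \frac{5 K^{2}}{4}$ ($f{\left(K \right)} = - \frac{K 5 K}{4} = - \frac{5 K K}{4} = - \frac{5 K^{2}}{4}$)
$\left(-145 - 24\right) f{\left(-2 \right)} = \left(-145 - 24\right) \left(- \frac{5 \left(-2\right)^{2}}{4}\right) = - 169 \left(\left(- \frac{5}{4}\right) 4\right) = \left(-169\right) \left(-5\right) = 845$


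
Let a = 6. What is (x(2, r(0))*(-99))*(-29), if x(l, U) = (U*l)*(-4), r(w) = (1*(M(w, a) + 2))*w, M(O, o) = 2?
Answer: 0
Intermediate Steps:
r(w) = 4*w (r(w) = (1*(2 + 2))*w = (1*4)*w = 4*w)
x(l, U) = -4*U*l
(x(2, r(0))*(-99))*(-29) = (-4*4*0*2*(-99))*(-29) = (-4*0*2*(-99))*(-29) = (0*(-99))*(-29) = 0*(-29) = 0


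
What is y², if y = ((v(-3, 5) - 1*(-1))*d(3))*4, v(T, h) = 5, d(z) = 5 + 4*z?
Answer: 166464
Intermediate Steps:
y = 408 (y = ((5 - 1*(-1))*(5 + 4*3))*4 = ((5 + 1)*(5 + 12))*4 = (6*17)*4 = 102*4 = 408)
y² = 408² = 166464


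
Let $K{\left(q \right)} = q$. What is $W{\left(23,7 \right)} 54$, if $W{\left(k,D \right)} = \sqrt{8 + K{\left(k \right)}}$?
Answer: $54 \sqrt{31} \approx 300.66$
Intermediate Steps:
$W{\left(k,D \right)} = \sqrt{8 + k}$
$W{\left(23,7 \right)} 54 = \sqrt{8 + 23} \cdot 54 = \sqrt{31} \cdot 54 = 54 \sqrt{31}$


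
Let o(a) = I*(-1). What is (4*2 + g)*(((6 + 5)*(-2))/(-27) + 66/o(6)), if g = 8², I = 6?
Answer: -2200/3 ≈ -733.33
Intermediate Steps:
g = 64
o(a) = -6 (o(a) = 6*(-1) = -6)
(4*2 + g)*(((6 + 5)*(-2))/(-27) + 66/o(6)) = (4*2 + 64)*(((6 + 5)*(-2))/(-27) + 66/(-6)) = (8 + 64)*((11*(-2))*(-1/27) + 66*(-⅙)) = 72*(-22*(-1/27) - 11) = 72*(22/27 - 11) = 72*(-275/27) = -2200/3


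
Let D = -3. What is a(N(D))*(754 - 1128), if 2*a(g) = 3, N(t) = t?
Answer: -561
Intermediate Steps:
a(g) = 3/2 (a(g) = (½)*3 = 3/2)
a(N(D))*(754 - 1128) = 3*(754 - 1128)/2 = (3/2)*(-374) = -561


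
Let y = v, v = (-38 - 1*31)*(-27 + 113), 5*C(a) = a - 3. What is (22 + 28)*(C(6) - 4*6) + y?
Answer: -7104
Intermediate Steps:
C(a) = -⅗ + a/5 (C(a) = (a - 3)/5 = (-3 + a)/5 = -⅗ + a/5)
v = -5934 (v = (-38 - 31)*86 = -69*86 = -5934)
y = -5934
(22 + 28)*(C(6) - 4*6) + y = (22 + 28)*((-⅗ + (⅕)*6) - 4*6) - 5934 = 50*((-⅗ + 6/5) - 24) - 5934 = 50*(⅗ - 24) - 5934 = 50*(-117/5) - 5934 = -1170 - 5934 = -7104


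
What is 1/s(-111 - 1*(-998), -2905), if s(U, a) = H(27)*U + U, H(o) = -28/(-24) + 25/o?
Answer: 54/148129 ≈ 0.00036455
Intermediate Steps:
H(o) = 7/6 + 25/o (H(o) = -28*(-1/24) + 25/o = 7/6 + 25/o)
s(U, a) = 167*U/54 (s(U, a) = (7/6 + 25/27)*U + U = 113*U/54 + U = 167*U/54)
1/s(-111 - 1*(-998), -2905) = 1/(167*(-111 - 1*(-998))/54) = 1/(167*(-111 + 998)/54) = 1/((167/54)*887) = 1/(148129/54) = 54/148129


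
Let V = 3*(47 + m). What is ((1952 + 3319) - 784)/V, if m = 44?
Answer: 641/39 ≈ 16.436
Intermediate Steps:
V = 273 (V = 3*(47 + 44) = 3*91 = 273)
((1952 + 3319) - 784)/V = ((1952 + 3319) - 784)/273 = (5271 - 784)*(1/273) = 4487*(1/273) = 641/39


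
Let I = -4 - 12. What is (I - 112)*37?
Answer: -4736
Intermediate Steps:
I = -16
(I - 112)*37 = (-16 - 112)*37 = -128*37 = -4736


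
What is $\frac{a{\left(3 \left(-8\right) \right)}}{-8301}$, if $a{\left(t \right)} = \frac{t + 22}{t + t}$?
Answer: $- \frac{1}{199224} \approx -5.0195 \cdot 10^{-6}$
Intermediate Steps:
$a{\left(t \right)} = \frac{22 + t}{2 t}$
$\frac{a{\left(3 \left(-8\right) \right)}}{-8301} = \frac{\frac{1}{2} \frac{1}{3 \left(-8\right)} \left(22 + 3 \left(-8\right)\right)}{-8301} = \frac{22 - 24}{2 \left(-24\right)} \left(- \frac{1}{8301}\right) = \frac{1}{2} \left(- \frac{1}{24}\right) \left(-2\right) \left(- \frac{1}{8301}\right) = \frac{1}{24} \left(- \frac{1}{8301}\right) = - \frac{1}{199224}$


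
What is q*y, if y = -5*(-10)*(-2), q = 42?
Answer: -4200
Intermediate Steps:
y = -100 (y = 50*(-2) = -100)
q*y = 42*(-100) = -4200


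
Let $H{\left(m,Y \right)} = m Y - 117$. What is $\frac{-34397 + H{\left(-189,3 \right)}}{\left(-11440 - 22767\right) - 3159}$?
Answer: $\frac{35081}{37366} \approx 0.93885$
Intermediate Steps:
$H{\left(m,Y \right)} = -117 + Y m$ ($H{\left(m,Y \right)} = Y m - 117 = -117 + Y m$)
$\frac{-34397 + H{\left(-189,3 \right)}}{\left(-11440 - 22767\right) - 3159} = \frac{-34397 + \left(-117 + 3 \left(-189\right)\right)}{\left(-11440 - 22767\right) - 3159} = \frac{-34397 - 684}{\left(-11440 - 22767\right) - 3159} = \frac{-34397 - 684}{-34207 - 3159} = - \frac{35081}{-37366} = \left(-35081\right) \left(- \frac{1}{37366}\right) = \frac{35081}{37366}$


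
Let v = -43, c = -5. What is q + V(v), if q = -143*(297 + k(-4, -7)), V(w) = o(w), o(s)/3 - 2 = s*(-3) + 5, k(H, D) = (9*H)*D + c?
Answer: -77384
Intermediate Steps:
k(H, D) = -5 + 9*D*H (k(H, D) = (9*H)*D - 5 = 9*D*H - 5 = -5 + 9*D*H)
o(s) = 21 - 9*s (o(s) = 6 + 3*(s*(-3) + 5) = 6 + 3*(-3*s + 5) = 6 + 3*(5 - 3*s) = 6 + (15 - 9*s) = 21 - 9*s)
V(w) = 21 - 9*w
q = -77792 (q = -143*(297 + (-5 + 9*(-7)*(-4))) = -143*(297 + (-5 + 252)) = -143*(297 + 247) = -143*544 = -77792)
q + V(v) = -77792 + (21 - 9*(-43)) = -77792 + (21 + 387) = -77792 + 408 = -77384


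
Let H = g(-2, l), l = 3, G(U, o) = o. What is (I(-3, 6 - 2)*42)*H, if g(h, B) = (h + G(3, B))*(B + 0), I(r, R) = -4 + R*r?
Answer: -2016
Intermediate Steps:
g(h, B) = B*(B + h) (g(h, B) = (h + B)*(B + 0) = (B + h)*B = B*(B + h))
H = 3 (H = 3*(3 - 2) = 3*1 = 3)
(I(-3, 6 - 2)*42)*H = ((-4 + (6 - 2)*(-3))*42)*3 = ((-4 + 4*(-3))*42)*3 = ((-4 - 12)*42)*3 = -16*42*3 = -672*3 = -2016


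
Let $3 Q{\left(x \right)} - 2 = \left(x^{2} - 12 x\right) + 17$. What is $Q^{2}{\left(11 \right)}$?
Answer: $\frac{64}{9} \approx 7.1111$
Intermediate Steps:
$Q{\left(x \right)} = \frac{19}{3} - 4 x + \frac{x^{2}}{3}$ ($Q{\left(x \right)} = \frac{2}{3} + \frac{\left(x^{2} - 12 x\right) + 17}{3} = \frac{2}{3} + \frac{17 + x^{2} - 12 x}{3} = \frac{2}{3} + \left(\frac{17}{3} - 4 x + \frac{x^{2}}{3}\right) = \frac{19}{3} - 4 x + \frac{x^{2}}{3}$)
$Q^{2}{\left(11 \right)} = \left(\frac{19}{3} - 44 + \frac{11^{2}}{3}\right)^{2} = \left(\frac{19}{3} - 44 + \frac{1}{3} \cdot 121\right)^{2} = \left(\frac{19}{3} - 44 + \frac{121}{3}\right)^{2} = \left(\frac{8}{3}\right)^{2} = \frac{64}{9}$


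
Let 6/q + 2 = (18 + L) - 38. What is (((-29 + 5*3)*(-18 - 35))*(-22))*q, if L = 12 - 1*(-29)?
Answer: -97944/19 ≈ -5154.9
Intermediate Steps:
L = 41 (L = 12 + 29 = 41)
q = 6/19 (q = 6/(-2 + ((18 + 41) - 38)) = 6/(-2 + (59 - 38)) = 6/(-2 + 21) = 6/19 ≈ 0.31579)
(((-29 + 5*3)*(-18 - 35))*(-22))*q = (((-29 + 5*3)*(-18 - 35))*(-22))*(6/19) = (((-29 + 15)*(-53))*(-22))*(6/19) = (-14*(-53)*(-22))*(6/19) = (742*(-22))*(6/19) = -16324*6/19 = -97944/19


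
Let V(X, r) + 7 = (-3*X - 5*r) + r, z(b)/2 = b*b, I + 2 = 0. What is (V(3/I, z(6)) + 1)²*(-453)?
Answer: -151864173/4 ≈ -3.7966e+7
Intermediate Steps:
I = -2 (I = -2 + 0 = -2)
z(b) = 2*b² (z(b) = 2*(b*b) = 2*b²)
V(X, r) = -7 - 4*r - 3*X (V(X, r) = -7 + ((-3*X - 5*r) + r) = -7 + ((-5*r - 3*X) + r) = -7 + (-4*r - 3*X) = -7 - 4*r - 3*X)
(V(3/I, z(6)) + 1)²*(-453) = ((-7 - 8*6² - 9/(-2)) + 1)²*(-453) = ((-7 - 8*36 - 9*(-1)/2) + 1)²*(-453) = ((-7 - 4*72 - 3*(-3/2)) + 1)²*(-453) = ((-7 - 288 + 9/2) + 1)²*(-453) = (-581/2 + 1)²*(-453) = (-579/2)²*(-453) = (335241/4)*(-453) = -151864173/4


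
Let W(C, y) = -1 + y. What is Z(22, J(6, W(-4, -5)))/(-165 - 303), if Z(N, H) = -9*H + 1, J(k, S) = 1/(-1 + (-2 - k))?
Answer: -1/234 ≈ -0.0042735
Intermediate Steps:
J(k, S) = 1/(-3 - k)
Z(N, H) = 1 - 9*H
Z(22, J(6, W(-4, -5)))/(-165 - 303) = (1 - (-9)/(3 + 6))/(-165 - 303) = (1 - (-9)/9)/(-468) = (1 - (-9)/9)*(-1/468) = (1 - 9*(-⅑))*(-1/468) = (1 + 1)*(-1/468) = 2*(-1/468) = -1/234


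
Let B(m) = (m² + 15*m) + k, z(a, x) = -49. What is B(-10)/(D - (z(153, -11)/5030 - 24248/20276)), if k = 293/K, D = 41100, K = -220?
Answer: -28793841151/23055126979302 ≈ -0.0012489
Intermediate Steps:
k = -293/220 (k = 293/(-220) = 293*(-1/220) = -293/220 ≈ -1.3318)
B(m) = -293/220 + m² + 15*m (B(m) = (m² + 15*m) - 293/220 = -293/220 + m² + 15*m)
B(-10)/(D - (z(153, -11)/5030 - 24248/20276)) = (-293/220 + (-10)² + 15*(-10))/(41100 - (-49/5030 - 24248/20276)) = (-293/220 + 100 - 150)/(41100 - (-49*1/5030 - 24248*1/20276)) = -11293/(220*(41100 - (-49/5030 - 6062/5069))) = -11293/(220*(41100 - 1*(-30740241/25497070))) = -11293/(220*(41100 + 30740241/25497070)) = -11293/(220*1047960317241/25497070) = -11293/220*25497070/1047960317241 = -28793841151/23055126979302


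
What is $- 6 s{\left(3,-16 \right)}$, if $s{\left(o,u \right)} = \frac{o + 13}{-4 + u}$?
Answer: $\frac{24}{5} \approx 4.8$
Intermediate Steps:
$s{\left(o,u \right)} = \frac{13 + o}{-4 + u}$
$- 6 s{\left(3,-16 \right)} = - 6 \frac{13 + 3}{-4 - 16} = - 6 \frac{1}{-20} \cdot 16 = - 6 \left(\left(- \frac{1}{20}\right) 16\right) = \left(-6\right) \left(- \frac{4}{5}\right) = \frac{24}{5}$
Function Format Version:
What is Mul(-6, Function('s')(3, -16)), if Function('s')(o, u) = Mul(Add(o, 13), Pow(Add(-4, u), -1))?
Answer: Rational(24, 5) ≈ 4.8000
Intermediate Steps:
Function('s')(o, u) = Mul(Pow(Add(-4, u), -1), Add(13, o)) (Function('s')(o, u) = Mul(Add(13, o), Pow(Add(-4, u), -1)) = Mul(Pow(Add(-4, u), -1), Add(13, o)))
Mul(-6, Function('s')(3, -16)) = Mul(-6, Mul(Pow(Add(-4, -16), -1), Add(13, 3))) = Mul(-6, Mul(Pow(-20, -1), 16)) = Mul(-6, Mul(Rational(-1, 20), 16)) = Mul(-6, Rational(-4, 5)) = Rational(24, 5)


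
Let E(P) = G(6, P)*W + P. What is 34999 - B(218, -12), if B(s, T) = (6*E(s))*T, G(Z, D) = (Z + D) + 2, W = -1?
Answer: 34423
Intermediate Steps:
G(Z, D) = 2 + D + Z (G(Z, D) = (D + Z) + 2 = 2 + D + Z)
E(P) = -8 (E(P) = (2 + P + 6)*(-1) + P = (8 + P)*(-1) + P = (-8 - P) + P = -8)
B(s, T) = -48*T (B(s, T) = (6*(-8))*T = -48*T)
34999 - B(218, -12) = 34999 - (-48)*(-12) = 34999 - 1*576 = 34999 - 576 = 34423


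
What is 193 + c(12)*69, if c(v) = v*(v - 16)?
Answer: -3119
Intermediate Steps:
c(v) = v*(-16 + v)
193 + c(12)*69 = 193 + (12*(-16 + 12))*69 = 193 + (12*(-4))*69 = 193 - 48*69 = 193 - 3312 = -3119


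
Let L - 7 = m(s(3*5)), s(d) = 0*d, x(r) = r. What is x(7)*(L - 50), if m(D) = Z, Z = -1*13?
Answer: -392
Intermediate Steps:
s(d) = 0
Z = -13
m(D) = -13
L = -6 (L = 7 - 13 = -6)
x(7)*(L - 50) = 7*(-6 - 50) = 7*(-56) = -392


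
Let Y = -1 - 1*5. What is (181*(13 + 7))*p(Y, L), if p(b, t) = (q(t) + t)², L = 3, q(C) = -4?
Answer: 3620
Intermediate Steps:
Y = -6 (Y = -1 - 5 = -6)
p(b, t) = (-4 + t)²
(181*(13 + 7))*p(Y, L) = (181*(13 + 7))*(-4 + 3)² = (181*20)*(-1)² = 3620*1 = 3620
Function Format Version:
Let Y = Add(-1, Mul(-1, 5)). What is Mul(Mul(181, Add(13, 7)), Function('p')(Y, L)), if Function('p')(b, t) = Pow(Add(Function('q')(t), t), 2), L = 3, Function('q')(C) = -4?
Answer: 3620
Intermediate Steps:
Y = -6 (Y = Add(-1, -5) = -6)
Function('p')(b, t) = Pow(Add(-4, t), 2)
Mul(Mul(181, Add(13, 7)), Function('p')(Y, L)) = Mul(Mul(181, Add(13, 7)), Pow(Add(-4, 3), 2)) = Mul(Mul(181, 20), Pow(-1, 2)) = Mul(3620, 1) = 3620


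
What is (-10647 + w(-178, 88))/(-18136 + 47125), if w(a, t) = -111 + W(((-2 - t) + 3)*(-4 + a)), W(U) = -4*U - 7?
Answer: -74101/28989 ≈ -2.5562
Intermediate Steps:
W(U) = -7 - 4*U
w(a, t) = -118 - 4*(1 - t)*(-4 + a) (w(a, t) = -111 + (-7 - 4*((-2 - t) + 3)*(-4 + a)) = -111 + (-7 - 4*(1 - t)*(-4 + a)) = -118 - 4*(1 - t)*(-4 + a))
(-10647 + w(-178, 88))/(-18136 + 47125) = (-10647 + (-102 - 16*88 - 4*(-178) + 4*(-178)*88))/(-18136 + 47125) = (-10647 + (-102 - 1408 + 712 - 62656))/28989 = (-10647 - 63454)*(1/28989) = -74101*1/28989 = -74101/28989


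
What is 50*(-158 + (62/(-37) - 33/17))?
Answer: -5082850/629 ≈ -8080.8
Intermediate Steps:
50*(-158 + (62/(-37) - 33/17)) = 50*(-158 + (62*(-1/37) - 33*1/17)) = 50*(-158 + (-62/37 - 33/17)) = 50*(-158 - 2275/629) = 50*(-101657/629) = -5082850/629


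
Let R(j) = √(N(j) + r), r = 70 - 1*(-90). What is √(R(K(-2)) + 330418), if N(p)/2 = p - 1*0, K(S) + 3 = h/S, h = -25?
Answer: √(330418 + √179) ≈ 574.83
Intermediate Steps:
K(S) = -3 - 25/S
N(p) = 2*p (N(p) = 2*(p - 1*0) = 2*(p + 0) = 2*p)
r = 160 (r = 70 + 90 = 160)
R(j) = √(160 + 2*j) (R(j) = √(2*j + 160) = √(160 + 2*j))
√(R(K(-2)) + 330418) = √(√(160 + 2*(-3 - 25/(-2))) + 330418) = √(√(160 + 2*(-3 - 25*(-½))) + 330418) = √(√(160 + 2*(-3 + 25/2)) + 330418) = √(√(160 + 2*(19/2)) + 330418) = √(√(160 + 19) + 330418) = √(√179 + 330418) = √(330418 + √179)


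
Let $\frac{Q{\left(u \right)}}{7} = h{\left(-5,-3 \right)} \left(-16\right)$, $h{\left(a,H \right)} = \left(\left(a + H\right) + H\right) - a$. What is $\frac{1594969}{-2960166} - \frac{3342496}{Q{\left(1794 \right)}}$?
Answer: $- \frac{34359079283}{6907054} \approx -4974.5$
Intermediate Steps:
$h{\left(a,H \right)} = 2 H$ ($h{\left(a,H \right)} = \left(\left(H + a\right) + H\right) - a = \left(a + 2 H\right) - a = 2 H$)
$Q{\left(u \right)} = 672$ ($Q{\left(u \right)} = 7 \cdot 2 \left(-3\right) \left(-16\right) = 7 \left(\left(-6\right) \left(-16\right)\right) = 7 \cdot 96 = 672$)
$\frac{1594969}{-2960166} - \frac{3342496}{Q{\left(1794 \right)}} = \frac{1594969}{-2960166} - \frac{3342496}{672} = 1594969 \left(- \frac{1}{2960166}\right) - \frac{104453}{21} = - \frac{1594969}{2960166} - \frac{104453}{21} = - \frac{34359079283}{6907054}$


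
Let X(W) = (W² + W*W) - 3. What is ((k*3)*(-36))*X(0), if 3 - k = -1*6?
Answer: 2916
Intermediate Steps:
k = 9 (k = 3 - (-1)*6 = 3 - 1*(-6) = 3 + 6 = 9)
X(W) = -3 + 2*W² (X(W) = (W² + W²) - 3 = 2*W² - 3 = -3 + 2*W²)
((k*3)*(-36))*X(0) = ((9*3)*(-36))*(-3 + 2*0²) = (27*(-36))*(-3 + 2*0) = -972*(-3 + 0) = -972*(-3) = 2916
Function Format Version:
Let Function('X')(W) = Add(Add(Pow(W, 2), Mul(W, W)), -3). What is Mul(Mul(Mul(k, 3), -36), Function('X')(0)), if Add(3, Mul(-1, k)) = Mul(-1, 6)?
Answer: 2916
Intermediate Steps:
k = 9 (k = Add(3, Mul(-1, Mul(-1, 6))) = Add(3, Mul(-1, -6)) = Add(3, 6) = 9)
Function('X')(W) = Add(-3, Mul(2, Pow(W, 2))) (Function('X')(W) = Add(Add(Pow(W, 2), Pow(W, 2)), -3) = Add(Mul(2, Pow(W, 2)), -3) = Add(-3, Mul(2, Pow(W, 2))))
Mul(Mul(Mul(k, 3), -36), Function('X')(0)) = Mul(Mul(Mul(9, 3), -36), Add(-3, Mul(2, Pow(0, 2)))) = Mul(Mul(27, -36), Add(-3, Mul(2, 0))) = Mul(-972, Add(-3, 0)) = Mul(-972, -3) = 2916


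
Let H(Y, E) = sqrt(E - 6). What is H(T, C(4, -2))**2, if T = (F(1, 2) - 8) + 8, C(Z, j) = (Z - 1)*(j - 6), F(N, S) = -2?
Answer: -30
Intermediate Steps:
C(Z, j) = (-1 + Z)*(-6 + j)
T = -2 (T = (-2 - 8) + 8 = -10 + 8 = -2)
H(Y, E) = sqrt(-6 + E)
H(T, C(4, -2))**2 = (sqrt(-6 + (6 - 1*(-2) - 6*4 + 4*(-2))))**2 = (sqrt(-6 + (6 + 2 - 24 - 8)))**2 = (sqrt(-6 - 24))**2 = (sqrt(-30))**2 = (I*sqrt(30))**2 = -30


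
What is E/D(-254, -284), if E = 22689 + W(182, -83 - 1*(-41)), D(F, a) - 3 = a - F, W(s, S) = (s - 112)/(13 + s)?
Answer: -884885/1053 ≈ -840.35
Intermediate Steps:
W(s, S) = (-112 + s)/(13 + s)
D(F, a) = 3 + a - F (D(F, a) = 3 + (a - F) = 3 + a - F)
E = 884885/39 (E = 22689 + (-112 + 182)/(13 + 182) = 22689 + 70/195 = 22689 + (1/195)*70 = 22689 + 14/39 = 884885/39 ≈ 22689.)
E/D(-254, -284) = 884885/(39*(3 - 284 - 1*(-254))) = 884885/(39*(3 - 284 + 254)) = (884885/39)/(-27) = (884885/39)*(-1/27) = -884885/1053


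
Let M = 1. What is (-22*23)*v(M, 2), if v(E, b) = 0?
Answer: 0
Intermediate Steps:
(-22*23)*v(M, 2) = -22*23*0 = -506*0 = 0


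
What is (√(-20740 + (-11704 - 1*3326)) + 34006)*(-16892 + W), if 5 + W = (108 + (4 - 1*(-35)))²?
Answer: 160236272 + 32984*I*√730 ≈ 1.6024e+8 + 8.9118e+5*I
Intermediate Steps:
W = 21604 (W = -5 + (108 + (4 - 1*(-35)))² = -5 + (108 + (4 + 35))² = -5 + (108 + 39)² = -5 + 147² = -5 + 21609 = 21604)
(√(-20740 + (-11704 - 1*3326)) + 34006)*(-16892 + W) = (√(-20740 + (-11704 - 1*3326)) + 34006)*(-16892 + 21604) = (√(-20740 + (-11704 - 3326)) + 34006)*4712 = (√(-20740 - 15030) + 34006)*4712 = (√(-35770) + 34006)*4712 = (7*I*√730 + 34006)*4712 = (34006 + 7*I*√730)*4712 = 160236272 + 32984*I*√730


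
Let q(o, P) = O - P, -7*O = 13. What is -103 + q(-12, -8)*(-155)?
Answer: -7386/7 ≈ -1055.1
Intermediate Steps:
O = -13/7 (O = -1/7*13 = -13/7 ≈ -1.8571)
q(o, P) = -13/7 - P
-103 + q(-12, -8)*(-155) = -103 + (-13/7 - 1*(-8))*(-155) = -103 + (-13/7 + 8)*(-155) = -103 + (43/7)*(-155) = -103 - 6665/7 = -7386/7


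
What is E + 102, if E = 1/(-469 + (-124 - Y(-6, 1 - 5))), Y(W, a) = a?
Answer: 60077/589 ≈ 102.00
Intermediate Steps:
E = -1/589 (E = 1/(-469 + (-124 - (1 - 5))) = 1/(-469 + (-124 - 1*(-4))) = 1/(-469 + (-124 + 4)) = 1/(-469 - 120) = 1/(-589) = -1/589 ≈ -0.0016978)
E + 102 = -1/589 + 102 = 60077/589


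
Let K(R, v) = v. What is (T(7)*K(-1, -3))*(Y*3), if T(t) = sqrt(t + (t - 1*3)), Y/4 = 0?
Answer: 0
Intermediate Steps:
Y = 0 (Y = 4*0 = 0)
T(t) = sqrt(-3 + 2*t) (T(t) = sqrt(t + (t - 3)) = sqrt(t + (-3 + t)) = sqrt(-3 + 2*t))
(T(7)*K(-1, -3))*(Y*3) = (sqrt(-3 + 2*7)*(-3))*(0*3) = (sqrt(-3 + 14)*(-3))*0 = (sqrt(11)*(-3))*0 = -3*sqrt(11)*0 = 0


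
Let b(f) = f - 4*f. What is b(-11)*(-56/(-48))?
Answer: 77/2 ≈ 38.500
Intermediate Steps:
b(f) = -3*f
b(-11)*(-56/(-48)) = (-3*(-11))*(-56/(-48)) = 33*(-56*(-1/48)) = 33*(7/6) = 77/2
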